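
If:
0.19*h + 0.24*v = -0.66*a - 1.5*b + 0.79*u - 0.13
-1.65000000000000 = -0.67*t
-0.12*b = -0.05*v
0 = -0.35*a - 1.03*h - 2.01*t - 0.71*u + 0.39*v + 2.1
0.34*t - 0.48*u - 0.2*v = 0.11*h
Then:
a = 5.87385321922795 - 2.9153081351831*v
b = 0.416666666666667*v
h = 1.96726343192592*v - 7.0845541151663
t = 2.46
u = 3.3679466364669 - 0.867497869816357*v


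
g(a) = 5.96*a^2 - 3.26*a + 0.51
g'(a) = 11.92*a - 3.26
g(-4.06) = 111.99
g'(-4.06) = -51.66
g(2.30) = 24.54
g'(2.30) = 24.16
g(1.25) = 5.75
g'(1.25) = 11.64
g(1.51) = 9.18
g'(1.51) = 14.74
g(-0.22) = 1.52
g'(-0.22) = -5.88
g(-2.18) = 35.94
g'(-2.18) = -29.25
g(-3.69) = 93.69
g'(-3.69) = -47.24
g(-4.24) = 121.48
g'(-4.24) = -53.80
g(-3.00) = 63.93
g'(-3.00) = -39.02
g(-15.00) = 1390.41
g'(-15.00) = -182.06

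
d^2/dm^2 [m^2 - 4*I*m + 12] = 2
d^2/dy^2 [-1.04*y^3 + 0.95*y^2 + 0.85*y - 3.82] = 1.9 - 6.24*y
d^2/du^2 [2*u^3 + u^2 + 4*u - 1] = 12*u + 2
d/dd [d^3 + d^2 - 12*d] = 3*d^2 + 2*d - 12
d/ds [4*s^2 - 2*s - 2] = 8*s - 2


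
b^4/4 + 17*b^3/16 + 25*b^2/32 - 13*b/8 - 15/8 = (b/2 + 1)^2*(b - 5/4)*(b + 3/2)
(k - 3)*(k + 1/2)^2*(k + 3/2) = k^4 - k^3/2 - 23*k^2/4 - 39*k/8 - 9/8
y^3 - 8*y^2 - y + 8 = (y - 8)*(y - 1)*(y + 1)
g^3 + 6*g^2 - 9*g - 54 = (g - 3)*(g + 3)*(g + 6)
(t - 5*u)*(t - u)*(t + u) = t^3 - 5*t^2*u - t*u^2 + 5*u^3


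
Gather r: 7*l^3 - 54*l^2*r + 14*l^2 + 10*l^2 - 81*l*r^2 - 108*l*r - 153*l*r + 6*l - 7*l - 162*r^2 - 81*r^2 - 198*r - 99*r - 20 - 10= 7*l^3 + 24*l^2 - l + r^2*(-81*l - 243) + r*(-54*l^2 - 261*l - 297) - 30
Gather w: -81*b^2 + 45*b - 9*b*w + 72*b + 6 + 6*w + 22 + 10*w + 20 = -81*b^2 + 117*b + w*(16 - 9*b) + 48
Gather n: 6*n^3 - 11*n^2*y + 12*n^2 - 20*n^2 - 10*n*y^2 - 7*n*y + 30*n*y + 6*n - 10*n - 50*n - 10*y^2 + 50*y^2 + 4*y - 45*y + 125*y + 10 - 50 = 6*n^3 + n^2*(-11*y - 8) + n*(-10*y^2 + 23*y - 54) + 40*y^2 + 84*y - 40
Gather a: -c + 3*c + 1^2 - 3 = 2*c - 2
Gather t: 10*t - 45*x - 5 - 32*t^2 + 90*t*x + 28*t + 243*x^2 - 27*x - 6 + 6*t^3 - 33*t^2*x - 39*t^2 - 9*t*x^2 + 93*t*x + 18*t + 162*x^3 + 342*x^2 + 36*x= 6*t^3 + t^2*(-33*x - 71) + t*(-9*x^2 + 183*x + 56) + 162*x^3 + 585*x^2 - 36*x - 11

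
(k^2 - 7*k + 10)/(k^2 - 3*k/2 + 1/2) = 2*(k^2 - 7*k + 10)/(2*k^2 - 3*k + 1)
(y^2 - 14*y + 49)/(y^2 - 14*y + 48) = (y^2 - 14*y + 49)/(y^2 - 14*y + 48)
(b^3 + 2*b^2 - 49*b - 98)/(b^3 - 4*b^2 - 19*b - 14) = (b + 7)/(b + 1)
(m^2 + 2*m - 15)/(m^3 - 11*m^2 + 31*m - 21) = (m + 5)/(m^2 - 8*m + 7)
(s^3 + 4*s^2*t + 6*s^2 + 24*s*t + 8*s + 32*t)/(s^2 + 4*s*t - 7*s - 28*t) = (s^2 + 6*s + 8)/(s - 7)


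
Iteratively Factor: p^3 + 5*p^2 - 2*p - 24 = (p - 2)*(p^2 + 7*p + 12) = (p - 2)*(p + 4)*(p + 3)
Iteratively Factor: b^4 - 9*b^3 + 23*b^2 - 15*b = (b - 1)*(b^3 - 8*b^2 + 15*b) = (b - 3)*(b - 1)*(b^2 - 5*b) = b*(b - 3)*(b - 1)*(b - 5)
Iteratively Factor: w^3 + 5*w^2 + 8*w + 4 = (w + 2)*(w^2 + 3*w + 2) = (w + 2)^2*(w + 1)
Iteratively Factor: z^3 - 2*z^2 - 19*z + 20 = (z + 4)*(z^2 - 6*z + 5) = (z - 5)*(z + 4)*(z - 1)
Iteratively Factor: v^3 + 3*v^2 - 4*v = (v - 1)*(v^2 + 4*v) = v*(v - 1)*(v + 4)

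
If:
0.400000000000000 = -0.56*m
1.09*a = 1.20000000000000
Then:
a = 1.10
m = -0.71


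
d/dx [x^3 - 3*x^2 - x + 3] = 3*x^2 - 6*x - 1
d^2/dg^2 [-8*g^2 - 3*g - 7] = -16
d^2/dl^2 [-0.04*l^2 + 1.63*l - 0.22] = -0.0800000000000000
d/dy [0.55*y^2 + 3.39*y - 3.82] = 1.1*y + 3.39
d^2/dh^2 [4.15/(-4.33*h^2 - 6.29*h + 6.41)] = (155.61587*h^2 + 226.05631*h - 4.15*(8.66*h + 6.29)*(17.32*h + 12.58) - 230.36899)/(4.33*h^2 + 6.29*h - 6.41)^3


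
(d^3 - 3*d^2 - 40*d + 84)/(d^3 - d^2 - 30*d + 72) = (d^2 - 9*d + 14)/(d^2 - 7*d + 12)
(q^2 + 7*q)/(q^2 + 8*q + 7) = q/(q + 1)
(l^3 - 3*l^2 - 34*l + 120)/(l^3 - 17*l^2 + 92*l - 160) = (l + 6)/(l - 8)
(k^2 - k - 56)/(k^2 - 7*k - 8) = (k + 7)/(k + 1)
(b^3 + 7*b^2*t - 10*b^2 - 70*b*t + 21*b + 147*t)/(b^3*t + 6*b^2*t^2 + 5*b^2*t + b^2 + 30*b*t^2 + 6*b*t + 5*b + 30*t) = (b^3 + 7*b^2*t - 10*b^2 - 70*b*t + 21*b + 147*t)/(b^3*t + 6*b^2*t^2 + 5*b^2*t + b^2 + 30*b*t^2 + 6*b*t + 5*b + 30*t)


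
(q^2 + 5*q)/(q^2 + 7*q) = (q + 5)/(q + 7)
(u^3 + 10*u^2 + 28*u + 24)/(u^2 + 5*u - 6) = (u^2 + 4*u + 4)/(u - 1)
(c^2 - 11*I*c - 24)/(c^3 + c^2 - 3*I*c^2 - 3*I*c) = (c - 8*I)/(c*(c + 1))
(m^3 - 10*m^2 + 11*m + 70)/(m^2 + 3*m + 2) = (m^2 - 12*m + 35)/(m + 1)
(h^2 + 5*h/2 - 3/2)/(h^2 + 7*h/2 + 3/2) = (2*h - 1)/(2*h + 1)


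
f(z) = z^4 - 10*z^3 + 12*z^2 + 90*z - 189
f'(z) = 4*z^3 - 30*z^2 + 24*z + 90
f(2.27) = -13.28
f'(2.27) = 36.68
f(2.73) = -1.78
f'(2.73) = 13.32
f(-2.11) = -211.71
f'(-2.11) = -131.78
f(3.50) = -5.69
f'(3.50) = -22.00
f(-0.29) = -213.84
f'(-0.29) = 80.42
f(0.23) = -167.78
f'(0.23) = 93.98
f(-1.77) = -245.44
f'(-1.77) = -68.65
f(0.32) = -159.29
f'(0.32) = 94.74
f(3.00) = 0.00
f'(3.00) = 0.00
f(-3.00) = 0.00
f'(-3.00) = -360.00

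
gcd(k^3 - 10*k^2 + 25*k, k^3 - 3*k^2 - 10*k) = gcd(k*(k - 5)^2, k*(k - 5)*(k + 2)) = k^2 - 5*k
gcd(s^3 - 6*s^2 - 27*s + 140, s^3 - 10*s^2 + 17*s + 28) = s^2 - 11*s + 28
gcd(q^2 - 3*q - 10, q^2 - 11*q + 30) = q - 5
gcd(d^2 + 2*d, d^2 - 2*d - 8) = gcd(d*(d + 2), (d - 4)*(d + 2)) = d + 2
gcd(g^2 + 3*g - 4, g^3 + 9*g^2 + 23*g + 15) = 1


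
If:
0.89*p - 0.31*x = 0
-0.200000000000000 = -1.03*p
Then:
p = 0.19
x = 0.56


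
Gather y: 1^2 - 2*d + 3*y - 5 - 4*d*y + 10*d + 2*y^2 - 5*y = 8*d + 2*y^2 + y*(-4*d - 2) - 4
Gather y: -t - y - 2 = -t - y - 2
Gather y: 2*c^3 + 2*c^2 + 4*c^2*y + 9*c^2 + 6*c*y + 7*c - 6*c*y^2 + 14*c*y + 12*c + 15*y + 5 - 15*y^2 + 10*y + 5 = 2*c^3 + 11*c^2 + 19*c + y^2*(-6*c - 15) + y*(4*c^2 + 20*c + 25) + 10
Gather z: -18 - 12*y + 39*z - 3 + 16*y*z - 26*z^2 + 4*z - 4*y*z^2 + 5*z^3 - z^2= -12*y + 5*z^3 + z^2*(-4*y - 27) + z*(16*y + 43) - 21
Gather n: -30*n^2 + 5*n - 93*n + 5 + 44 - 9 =-30*n^2 - 88*n + 40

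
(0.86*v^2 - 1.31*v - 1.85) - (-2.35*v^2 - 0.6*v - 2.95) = 3.21*v^2 - 0.71*v + 1.1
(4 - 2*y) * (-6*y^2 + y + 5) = 12*y^3 - 26*y^2 - 6*y + 20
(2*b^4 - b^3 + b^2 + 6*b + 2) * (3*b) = 6*b^5 - 3*b^4 + 3*b^3 + 18*b^2 + 6*b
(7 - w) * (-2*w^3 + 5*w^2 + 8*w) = 2*w^4 - 19*w^3 + 27*w^2 + 56*w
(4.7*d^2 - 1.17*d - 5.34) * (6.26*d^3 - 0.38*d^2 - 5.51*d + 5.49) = 29.422*d^5 - 9.1102*d^4 - 58.8808*d^3 + 34.2789*d^2 + 23.0001*d - 29.3166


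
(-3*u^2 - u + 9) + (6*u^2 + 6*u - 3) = 3*u^2 + 5*u + 6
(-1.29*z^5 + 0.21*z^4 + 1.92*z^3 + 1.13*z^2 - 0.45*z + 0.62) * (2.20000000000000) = -2.838*z^5 + 0.462*z^4 + 4.224*z^3 + 2.486*z^2 - 0.99*z + 1.364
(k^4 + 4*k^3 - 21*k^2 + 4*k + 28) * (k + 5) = k^5 + 9*k^4 - k^3 - 101*k^2 + 48*k + 140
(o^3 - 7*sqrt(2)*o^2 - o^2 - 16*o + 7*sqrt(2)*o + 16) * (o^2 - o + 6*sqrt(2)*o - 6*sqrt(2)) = o^5 - 2*o^4 - sqrt(2)*o^4 - 99*o^3 + 2*sqrt(2)*o^3 - 97*sqrt(2)*o^2 + 200*o^2 - 100*o + 192*sqrt(2)*o - 96*sqrt(2)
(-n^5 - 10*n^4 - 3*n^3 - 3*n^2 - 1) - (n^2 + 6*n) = -n^5 - 10*n^4 - 3*n^3 - 4*n^2 - 6*n - 1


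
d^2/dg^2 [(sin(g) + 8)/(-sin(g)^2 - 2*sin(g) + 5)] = (sin(g)^5 + 30*sin(g)^4 + 76*sin(g)^3 + 154*sin(g)^2 - 21*sin(g) - 164)/(sin(g)^2 + 2*sin(g) - 5)^3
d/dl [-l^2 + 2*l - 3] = 2 - 2*l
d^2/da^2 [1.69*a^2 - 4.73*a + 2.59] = 3.38000000000000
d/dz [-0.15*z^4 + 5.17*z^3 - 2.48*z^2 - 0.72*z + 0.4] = -0.6*z^3 + 15.51*z^2 - 4.96*z - 0.72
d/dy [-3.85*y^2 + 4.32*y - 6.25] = 4.32 - 7.7*y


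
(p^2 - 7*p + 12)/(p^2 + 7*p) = (p^2 - 7*p + 12)/(p*(p + 7))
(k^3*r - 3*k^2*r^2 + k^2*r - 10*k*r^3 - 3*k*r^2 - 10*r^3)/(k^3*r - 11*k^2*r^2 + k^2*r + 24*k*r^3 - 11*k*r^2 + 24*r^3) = (k^2 - 3*k*r - 10*r^2)/(k^2 - 11*k*r + 24*r^2)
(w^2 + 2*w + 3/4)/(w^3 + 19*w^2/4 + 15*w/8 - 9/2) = 2*(2*w + 1)/(4*w^2 + 13*w - 12)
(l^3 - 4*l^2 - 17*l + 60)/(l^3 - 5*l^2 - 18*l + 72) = (l - 5)/(l - 6)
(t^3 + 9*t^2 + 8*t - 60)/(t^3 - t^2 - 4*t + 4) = (t^2 + 11*t + 30)/(t^2 + t - 2)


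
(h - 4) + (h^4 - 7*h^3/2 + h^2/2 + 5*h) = h^4 - 7*h^3/2 + h^2/2 + 6*h - 4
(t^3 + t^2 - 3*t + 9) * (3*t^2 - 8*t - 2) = 3*t^5 - 5*t^4 - 19*t^3 + 49*t^2 - 66*t - 18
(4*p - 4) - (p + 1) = 3*p - 5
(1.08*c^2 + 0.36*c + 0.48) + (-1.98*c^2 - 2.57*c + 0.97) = -0.9*c^2 - 2.21*c + 1.45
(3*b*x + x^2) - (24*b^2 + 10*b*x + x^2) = -24*b^2 - 7*b*x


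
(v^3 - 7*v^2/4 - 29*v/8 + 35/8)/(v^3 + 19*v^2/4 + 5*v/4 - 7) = (v - 5/2)/(v + 4)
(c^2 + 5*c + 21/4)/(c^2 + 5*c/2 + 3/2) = (c + 7/2)/(c + 1)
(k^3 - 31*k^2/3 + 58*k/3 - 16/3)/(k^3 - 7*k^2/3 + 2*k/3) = (k - 8)/k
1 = 1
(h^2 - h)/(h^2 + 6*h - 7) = h/(h + 7)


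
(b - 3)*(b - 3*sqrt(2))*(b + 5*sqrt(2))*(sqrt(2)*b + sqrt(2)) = sqrt(2)*b^4 - 2*sqrt(2)*b^3 + 4*b^3 - 33*sqrt(2)*b^2 - 8*b^2 - 12*b + 60*sqrt(2)*b + 90*sqrt(2)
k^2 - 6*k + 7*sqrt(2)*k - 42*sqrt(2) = (k - 6)*(k + 7*sqrt(2))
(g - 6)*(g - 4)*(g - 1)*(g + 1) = g^4 - 10*g^3 + 23*g^2 + 10*g - 24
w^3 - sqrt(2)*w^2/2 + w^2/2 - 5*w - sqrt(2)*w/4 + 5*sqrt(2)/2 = (w - 2)*(w + 5/2)*(w - sqrt(2)/2)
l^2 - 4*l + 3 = (l - 3)*(l - 1)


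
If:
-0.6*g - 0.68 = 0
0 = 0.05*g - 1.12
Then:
No Solution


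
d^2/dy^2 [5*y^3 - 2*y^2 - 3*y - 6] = 30*y - 4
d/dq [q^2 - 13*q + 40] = 2*q - 13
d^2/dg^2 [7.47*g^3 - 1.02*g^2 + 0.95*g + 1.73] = 44.82*g - 2.04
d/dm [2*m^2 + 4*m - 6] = 4*m + 4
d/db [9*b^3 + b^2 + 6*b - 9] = 27*b^2 + 2*b + 6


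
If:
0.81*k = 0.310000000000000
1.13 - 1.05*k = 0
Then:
No Solution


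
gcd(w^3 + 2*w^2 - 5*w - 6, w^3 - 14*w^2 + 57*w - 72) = 1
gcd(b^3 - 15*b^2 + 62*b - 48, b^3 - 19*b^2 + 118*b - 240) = b^2 - 14*b + 48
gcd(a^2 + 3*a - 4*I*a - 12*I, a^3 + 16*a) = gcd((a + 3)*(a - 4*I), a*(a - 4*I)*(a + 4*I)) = a - 4*I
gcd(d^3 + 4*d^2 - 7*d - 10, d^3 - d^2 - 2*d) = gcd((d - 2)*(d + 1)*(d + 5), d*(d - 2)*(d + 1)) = d^2 - d - 2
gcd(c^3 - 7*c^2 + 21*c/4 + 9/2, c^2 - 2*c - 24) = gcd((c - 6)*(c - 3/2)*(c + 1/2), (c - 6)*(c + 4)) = c - 6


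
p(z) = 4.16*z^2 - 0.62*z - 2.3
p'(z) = 8.32*z - 0.62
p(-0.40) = -1.39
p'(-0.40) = -3.95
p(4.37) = 74.43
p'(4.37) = 35.74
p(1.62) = 7.61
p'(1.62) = 12.86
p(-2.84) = 33.01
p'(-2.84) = -24.25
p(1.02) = 1.40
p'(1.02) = 7.87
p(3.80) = 55.41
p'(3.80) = 31.00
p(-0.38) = -1.46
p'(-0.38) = -3.78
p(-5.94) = 148.16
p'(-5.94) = -50.04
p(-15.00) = 943.00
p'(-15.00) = -125.42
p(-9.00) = 340.24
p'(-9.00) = -75.50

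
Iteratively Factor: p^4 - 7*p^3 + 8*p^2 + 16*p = (p - 4)*(p^3 - 3*p^2 - 4*p) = p*(p - 4)*(p^2 - 3*p - 4) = p*(p - 4)^2*(p + 1)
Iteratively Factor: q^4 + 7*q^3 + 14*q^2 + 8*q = (q)*(q^3 + 7*q^2 + 14*q + 8) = q*(q + 2)*(q^2 + 5*q + 4) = q*(q + 2)*(q + 4)*(q + 1)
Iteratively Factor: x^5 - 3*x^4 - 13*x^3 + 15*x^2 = (x - 1)*(x^4 - 2*x^3 - 15*x^2) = (x - 5)*(x - 1)*(x^3 + 3*x^2) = x*(x - 5)*(x - 1)*(x^2 + 3*x) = x^2*(x - 5)*(x - 1)*(x + 3)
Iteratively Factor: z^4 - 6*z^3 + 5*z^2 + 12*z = (z - 4)*(z^3 - 2*z^2 - 3*z) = (z - 4)*(z + 1)*(z^2 - 3*z) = (z - 4)*(z - 3)*(z + 1)*(z)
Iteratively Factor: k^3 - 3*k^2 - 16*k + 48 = (k - 3)*(k^2 - 16) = (k - 3)*(k + 4)*(k - 4)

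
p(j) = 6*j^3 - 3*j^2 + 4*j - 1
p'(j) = 18*j^2 - 6*j + 4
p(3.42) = 217.60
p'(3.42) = 194.02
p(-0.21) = -2.03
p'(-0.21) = 6.05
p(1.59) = 21.89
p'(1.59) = 39.97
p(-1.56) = -37.32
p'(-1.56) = 57.16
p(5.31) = 833.98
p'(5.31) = 479.67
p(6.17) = 1318.78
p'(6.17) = 652.22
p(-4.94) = -817.29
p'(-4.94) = 472.90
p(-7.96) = -3249.07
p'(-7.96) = 1192.27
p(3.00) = 146.00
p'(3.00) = 148.00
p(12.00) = 9983.00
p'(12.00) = 2524.00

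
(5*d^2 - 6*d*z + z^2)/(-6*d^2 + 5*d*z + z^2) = (-5*d + z)/(6*d + z)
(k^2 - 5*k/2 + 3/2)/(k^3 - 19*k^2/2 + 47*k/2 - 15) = (2*k - 3)/(2*k^2 - 17*k + 30)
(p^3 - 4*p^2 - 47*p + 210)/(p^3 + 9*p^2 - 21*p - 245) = (p - 6)/(p + 7)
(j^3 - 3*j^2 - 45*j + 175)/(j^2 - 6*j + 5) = (j^2 + 2*j - 35)/(j - 1)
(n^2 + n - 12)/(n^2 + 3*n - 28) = (n^2 + n - 12)/(n^2 + 3*n - 28)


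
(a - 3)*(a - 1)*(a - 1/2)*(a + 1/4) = a^4 - 17*a^3/4 + 31*a^2/8 - a/4 - 3/8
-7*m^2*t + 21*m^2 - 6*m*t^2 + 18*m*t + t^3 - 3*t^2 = (-7*m + t)*(m + t)*(t - 3)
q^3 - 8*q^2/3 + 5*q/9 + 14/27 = (q - 7/3)*(q - 2/3)*(q + 1/3)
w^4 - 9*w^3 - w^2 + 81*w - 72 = (w - 8)*(w - 3)*(w - 1)*(w + 3)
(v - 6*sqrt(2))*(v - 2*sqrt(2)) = v^2 - 8*sqrt(2)*v + 24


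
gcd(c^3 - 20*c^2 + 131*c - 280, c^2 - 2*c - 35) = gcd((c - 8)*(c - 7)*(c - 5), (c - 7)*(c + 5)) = c - 7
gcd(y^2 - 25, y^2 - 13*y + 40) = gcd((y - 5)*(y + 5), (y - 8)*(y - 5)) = y - 5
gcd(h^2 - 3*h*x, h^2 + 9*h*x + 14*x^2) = 1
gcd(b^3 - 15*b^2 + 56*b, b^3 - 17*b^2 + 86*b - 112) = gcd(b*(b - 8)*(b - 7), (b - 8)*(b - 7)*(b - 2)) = b^2 - 15*b + 56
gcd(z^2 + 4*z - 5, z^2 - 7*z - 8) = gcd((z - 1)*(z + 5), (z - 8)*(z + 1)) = 1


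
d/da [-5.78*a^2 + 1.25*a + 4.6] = 1.25 - 11.56*a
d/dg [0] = 0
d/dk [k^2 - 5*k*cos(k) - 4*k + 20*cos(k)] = 5*k*sin(k) + 2*k - 20*sin(k) - 5*cos(k) - 4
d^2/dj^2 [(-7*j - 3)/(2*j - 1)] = -52/(2*j - 1)^3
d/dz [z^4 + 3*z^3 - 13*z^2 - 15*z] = 4*z^3 + 9*z^2 - 26*z - 15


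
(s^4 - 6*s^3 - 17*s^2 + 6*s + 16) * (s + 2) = s^5 - 4*s^4 - 29*s^3 - 28*s^2 + 28*s + 32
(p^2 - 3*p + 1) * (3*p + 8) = 3*p^3 - p^2 - 21*p + 8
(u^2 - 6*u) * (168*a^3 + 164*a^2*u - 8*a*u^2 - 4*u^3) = 168*a^3*u^2 - 1008*a^3*u + 164*a^2*u^3 - 984*a^2*u^2 - 8*a*u^4 + 48*a*u^3 - 4*u^5 + 24*u^4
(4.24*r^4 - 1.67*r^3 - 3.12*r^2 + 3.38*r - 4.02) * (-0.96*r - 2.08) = -4.0704*r^5 - 7.216*r^4 + 6.4688*r^3 + 3.2448*r^2 - 3.1712*r + 8.3616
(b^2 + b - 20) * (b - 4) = b^3 - 3*b^2 - 24*b + 80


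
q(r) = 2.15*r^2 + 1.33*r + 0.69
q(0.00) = 0.69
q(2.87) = 22.22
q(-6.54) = 83.95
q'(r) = 4.3*r + 1.33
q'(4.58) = 21.02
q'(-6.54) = -26.79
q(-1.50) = 3.53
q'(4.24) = 19.56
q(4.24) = 44.98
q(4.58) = 51.88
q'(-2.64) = -10.02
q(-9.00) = 162.87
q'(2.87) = 13.67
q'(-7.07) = -29.07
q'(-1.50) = -5.12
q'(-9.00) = -37.37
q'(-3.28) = -12.77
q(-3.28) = 19.46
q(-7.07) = 98.75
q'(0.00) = 1.33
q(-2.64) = 12.16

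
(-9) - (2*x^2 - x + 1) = -2*x^2 + x - 10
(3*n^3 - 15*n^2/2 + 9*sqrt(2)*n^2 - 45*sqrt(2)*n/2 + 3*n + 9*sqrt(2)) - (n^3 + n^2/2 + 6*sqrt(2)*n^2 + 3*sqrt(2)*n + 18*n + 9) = 2*n^3 - 8*n^2 + 3*sqrt(2)*n^2 - 51*sqrt(2)*n/2 - 15*n - 9 + 9*sqrt(2)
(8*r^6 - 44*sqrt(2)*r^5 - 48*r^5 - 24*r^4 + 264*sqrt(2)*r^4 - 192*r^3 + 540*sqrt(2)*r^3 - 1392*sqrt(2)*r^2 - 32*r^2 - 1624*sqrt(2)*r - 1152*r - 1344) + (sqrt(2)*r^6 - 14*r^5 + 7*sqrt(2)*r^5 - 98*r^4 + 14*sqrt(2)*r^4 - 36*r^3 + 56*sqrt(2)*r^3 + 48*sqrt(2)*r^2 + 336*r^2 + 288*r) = sqrt(2)*r^6 + 8*r^6 - 62*r^5 - 37*sqrt(2)*r^5 - 122*r^4 + 278*sqrt(2)*r^4 - 228*r^3 + 596*sqrt(2)*r^3 - 1344*sqrt(2)*r^2 + 304*r^2 - 1624*sqrt(2)*r - 864*r - 1344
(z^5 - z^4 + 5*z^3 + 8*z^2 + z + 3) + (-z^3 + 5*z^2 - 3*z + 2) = z^5 - z^4 + 4*z^3 + 13*z^2 - 2*z + 5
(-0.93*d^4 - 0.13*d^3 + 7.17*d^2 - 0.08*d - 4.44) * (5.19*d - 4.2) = -4.8267*d^5 + 3.2313*d^4 + 37.7583*d^3 - 30.5292*d^2 - 22.7076*d + 18.648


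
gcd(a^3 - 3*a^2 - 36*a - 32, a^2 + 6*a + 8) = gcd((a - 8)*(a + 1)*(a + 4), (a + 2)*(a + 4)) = a + 4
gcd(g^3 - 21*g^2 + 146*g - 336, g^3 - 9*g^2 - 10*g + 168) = g^2 - 13*g + 42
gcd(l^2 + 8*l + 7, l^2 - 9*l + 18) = 1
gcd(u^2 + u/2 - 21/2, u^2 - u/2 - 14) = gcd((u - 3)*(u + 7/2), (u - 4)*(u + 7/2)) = u + 7/2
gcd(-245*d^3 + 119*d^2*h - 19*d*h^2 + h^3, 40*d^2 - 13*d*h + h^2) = 5*d - h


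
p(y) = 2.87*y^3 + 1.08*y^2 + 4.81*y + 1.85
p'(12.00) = 1270.57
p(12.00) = 5174.45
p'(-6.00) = 301.81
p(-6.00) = -608.05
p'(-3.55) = 105.65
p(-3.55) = -130.02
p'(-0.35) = 5.11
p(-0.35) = 0.18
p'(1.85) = 38.27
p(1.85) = 32.62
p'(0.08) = 5.04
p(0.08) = 2.24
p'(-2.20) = 41.73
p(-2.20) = -34.06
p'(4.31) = 174.06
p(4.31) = 272.42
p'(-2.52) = 54.04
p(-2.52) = -49.34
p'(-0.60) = 6.61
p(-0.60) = -1.27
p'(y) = 8.61*y^2 + 2.16*y + 4.81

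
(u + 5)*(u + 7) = u^2 + 12*u + 35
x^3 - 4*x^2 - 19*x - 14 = (x - 7)*(x + 1)*(x + 2)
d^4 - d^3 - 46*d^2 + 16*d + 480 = (d - 6)*(d - 4)*(d + 4)*(d + 5)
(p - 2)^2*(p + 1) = p^3 - 3*p^2 + 4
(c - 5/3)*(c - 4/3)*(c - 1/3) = c^3 - 10*c^2/3 + 29*c/9 - 20/27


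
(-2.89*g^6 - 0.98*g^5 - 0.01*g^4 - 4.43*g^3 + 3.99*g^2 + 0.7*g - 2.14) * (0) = 0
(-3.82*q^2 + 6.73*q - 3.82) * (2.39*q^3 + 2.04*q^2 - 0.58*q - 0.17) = -9.1298*q^5 + 8.2919*q^4 + 6.815*q^3 - 11.0468*q^2 + 1.0715*q + 0.6494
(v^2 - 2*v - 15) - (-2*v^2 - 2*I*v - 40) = 3*v^2 - 2*v + 2*I*v + 25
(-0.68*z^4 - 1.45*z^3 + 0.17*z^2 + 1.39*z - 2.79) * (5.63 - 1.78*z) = 1.2104*z^5 - 1.2474*z^4 - 8.4661*z^3 - 1.5171*z^2 + 12.7919*z - 15.7077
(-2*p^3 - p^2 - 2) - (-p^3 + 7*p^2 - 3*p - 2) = -p^3 - 8*p^2 + 3*p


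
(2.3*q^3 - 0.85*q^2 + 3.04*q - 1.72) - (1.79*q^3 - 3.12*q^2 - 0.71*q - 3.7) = 0.51*q^3 + 2.27*q^2 + 3.75*q + 1.98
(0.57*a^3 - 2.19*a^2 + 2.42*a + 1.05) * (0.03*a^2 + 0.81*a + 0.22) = 0.0171*a^5 + 0.396*a^4 - 1.5759*a^3 + 1.5099*a^2 + 1.3829*a + 0.231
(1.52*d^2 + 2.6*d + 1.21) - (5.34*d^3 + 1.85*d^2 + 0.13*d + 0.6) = -5.34*d^3 - 0.33*d^2 + 2.47*d + 0.61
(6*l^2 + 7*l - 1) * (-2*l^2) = -12*l^4 - 14*l^3 + 2*l^2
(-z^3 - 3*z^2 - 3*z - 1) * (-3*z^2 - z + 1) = 3*z^5 + 10*z^4 + 11*z^3 + 3*z^2 - 2*z - 1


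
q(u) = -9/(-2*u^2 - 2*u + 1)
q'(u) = -9*(4*u + 2)/(-2*u^2 - 2*u + 1)^2 = 18*(-2*u - 1)/(2*u^2 + 2*u - 1)^2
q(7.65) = 0.07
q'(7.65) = -0.02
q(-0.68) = -6.27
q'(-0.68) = 3.15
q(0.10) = -11.54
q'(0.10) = -35.50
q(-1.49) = 19.56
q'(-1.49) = 168.28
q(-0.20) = -6.82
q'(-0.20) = -6.20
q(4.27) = 0.20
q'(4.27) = -0.09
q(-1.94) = 3.40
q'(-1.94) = 7.40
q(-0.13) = -7.34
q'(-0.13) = -8.86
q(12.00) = 0.03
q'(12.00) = 0.00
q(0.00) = -9.00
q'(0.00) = -18.00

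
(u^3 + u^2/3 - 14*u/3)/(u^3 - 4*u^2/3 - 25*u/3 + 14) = u*(3*u + 7)/(3*u^2 + 2*u - 21)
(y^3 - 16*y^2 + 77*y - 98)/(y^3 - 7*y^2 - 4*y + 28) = (y - 7)/(y + 2)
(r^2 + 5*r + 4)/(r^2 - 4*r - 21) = (r^2 + 5*r + 4)/(r^2 - 4*r - 21)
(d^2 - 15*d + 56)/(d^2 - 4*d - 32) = (d - 7)/(d + 4)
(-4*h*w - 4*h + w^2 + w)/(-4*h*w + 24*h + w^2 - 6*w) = (w + 1)/(w - 6)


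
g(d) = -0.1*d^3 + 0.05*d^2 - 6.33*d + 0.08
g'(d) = -0.3*d^2 + 0.1*d - 6.33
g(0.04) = -0.17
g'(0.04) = -6.33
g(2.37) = -15.97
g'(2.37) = -7.78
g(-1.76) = 11.92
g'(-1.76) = -7.44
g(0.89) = -5.58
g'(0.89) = -6.48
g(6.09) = -59.20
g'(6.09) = -16.85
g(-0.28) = 1.86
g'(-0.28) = -6.38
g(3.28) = -23.67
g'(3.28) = -9.23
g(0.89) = -5.58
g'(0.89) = -6.48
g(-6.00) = 61.46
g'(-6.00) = -17.73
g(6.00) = -57.70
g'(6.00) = -16.53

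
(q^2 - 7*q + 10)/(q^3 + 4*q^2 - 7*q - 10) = (q - 5)/(q^2 + 6*q + 5)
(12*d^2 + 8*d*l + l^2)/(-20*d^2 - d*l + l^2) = (-12*d^2 - 8*d*l - l^2)/(20*d^2 + d*l - l^2)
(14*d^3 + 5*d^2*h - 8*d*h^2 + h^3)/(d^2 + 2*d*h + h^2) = (14*d^2 - 9*d*h + h^2)/(d + h)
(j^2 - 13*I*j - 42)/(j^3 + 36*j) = (j - 7*I)/(j*(j + 6*I))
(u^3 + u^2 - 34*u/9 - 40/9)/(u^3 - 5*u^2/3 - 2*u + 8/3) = (u + 5/3)/(u - 1)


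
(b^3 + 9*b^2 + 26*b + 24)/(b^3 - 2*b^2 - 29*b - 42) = (b + 4)/(b - 7)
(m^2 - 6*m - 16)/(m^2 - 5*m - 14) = (m - 8)/(m - 7)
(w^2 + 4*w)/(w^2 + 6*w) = (w + 4)/(w + 6)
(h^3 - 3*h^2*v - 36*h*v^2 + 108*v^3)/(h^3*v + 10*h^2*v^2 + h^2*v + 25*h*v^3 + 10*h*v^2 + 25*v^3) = (h^3 - 3*h^2*v - 36*h*v^2 + 108*v^3)/(v*(h^3 + 10*h^2*v + h^2 + 25*h*v^2 + 10*h*v + 25*v^2))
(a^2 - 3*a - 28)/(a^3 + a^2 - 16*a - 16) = (a - 7)/(a^2 - 3*a - 4)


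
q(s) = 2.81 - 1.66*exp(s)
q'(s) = -1.66*exp(s)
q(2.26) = -13.10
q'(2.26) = -15.91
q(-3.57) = 2.76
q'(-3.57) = -0.05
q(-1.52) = 2.45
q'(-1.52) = -0.36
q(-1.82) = 2.54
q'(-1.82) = -0.27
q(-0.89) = 2.13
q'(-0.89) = -0.68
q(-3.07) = 2.73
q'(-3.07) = -0.08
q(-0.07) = 1.26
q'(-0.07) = -1.55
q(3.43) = -48.45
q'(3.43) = -51.26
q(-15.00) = 2.81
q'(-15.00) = 0.00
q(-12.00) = 2.81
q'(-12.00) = 0.00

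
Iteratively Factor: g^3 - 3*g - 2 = (g - 2)*(g^2 + 2*g + 1) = (g - 2)*(g + 1)*(g + 1)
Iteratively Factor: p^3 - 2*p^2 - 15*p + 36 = (p - 3)*(p^2 + p - 12) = (p - 3)*(p + 4)*(p - 3)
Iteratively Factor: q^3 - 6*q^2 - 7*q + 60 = (q - 4)*(q^2 - 2*q - 15) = (q - 4)*(q + 3)*(q - 5)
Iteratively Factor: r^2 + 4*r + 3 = (r + 1)*(r + 3)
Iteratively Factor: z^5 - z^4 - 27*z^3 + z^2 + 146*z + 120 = (z + 2)*(z^4 - 3*z^3 - 21*z^2 + 43*z + 60) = (z - 3)*(z + 2)*(z^3 - 21*z - 20) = (z - 3)*(z + 2)*(z + 4)*(z^2 - 4*z - 5) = (z - 5)*(z - 3)*(z + 2)*(z + 4)*(z + 1)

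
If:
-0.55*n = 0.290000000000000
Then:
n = -0.53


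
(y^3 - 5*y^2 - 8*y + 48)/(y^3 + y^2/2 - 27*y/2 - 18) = 2*(y - 4)/(2*y + 3)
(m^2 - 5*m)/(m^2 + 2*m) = (m - 5)/(m + 2)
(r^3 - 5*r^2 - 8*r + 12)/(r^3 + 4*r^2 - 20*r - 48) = (r^2 - 7*r + 6)/(r^2 + 2*r - 24)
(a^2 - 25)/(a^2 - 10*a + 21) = (a^2 - 25)/(a^2 - 10*a + 21)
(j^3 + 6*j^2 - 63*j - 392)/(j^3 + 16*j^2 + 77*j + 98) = (j - 8)/(j + 2)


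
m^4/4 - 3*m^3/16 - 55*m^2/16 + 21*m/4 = m*(m/4 + 1)*(m - 3)*(m - 7/4)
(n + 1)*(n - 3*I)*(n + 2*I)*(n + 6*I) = n^4 + n^3 + 5*I*n^3 + 12*n^2 + 5*I*n^2 + 12*n + 36*I*n + 36*I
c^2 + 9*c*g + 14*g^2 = (c + 2*g)*(c + 7*g)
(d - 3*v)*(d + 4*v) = d^2 + d*v - 12*v^2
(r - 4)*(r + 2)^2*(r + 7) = r^4 + 7*r^3 - 12*r^2 - 100*r - 112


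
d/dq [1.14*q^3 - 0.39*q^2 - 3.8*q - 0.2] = 3.42*q^2 - 0.78*q - 3.8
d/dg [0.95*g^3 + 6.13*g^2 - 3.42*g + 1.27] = 2.85*g^2 + 12.26*g - 3.42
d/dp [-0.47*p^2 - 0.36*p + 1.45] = -0.94*p - 0.36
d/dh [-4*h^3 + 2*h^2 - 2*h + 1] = -12*h^2 + 4*h - 2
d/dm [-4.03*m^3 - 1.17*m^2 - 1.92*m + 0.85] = -12.09*m^2 - 2.34*m - 1.92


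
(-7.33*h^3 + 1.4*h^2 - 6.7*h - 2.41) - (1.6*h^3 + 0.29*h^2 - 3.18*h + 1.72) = -8.93*h^3 + 1.11*h^2 - 3.52*h - 4.13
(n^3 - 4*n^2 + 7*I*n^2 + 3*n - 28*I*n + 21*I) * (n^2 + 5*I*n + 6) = n^5 - 4*n^4 + 12*I*n^4 - 26*n^3 - 48*I*n^3 + 116*n^2 + 78*I*n^2 - 87*n - 168*I*n + 126*I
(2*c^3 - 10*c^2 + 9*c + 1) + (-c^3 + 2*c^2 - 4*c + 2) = c^3 - 8*c^2 + 5*c + 3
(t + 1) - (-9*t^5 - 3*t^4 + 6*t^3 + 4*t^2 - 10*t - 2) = 9*t^5 + 3*t^4 - 6*t^3 - 4*t^2 + 11*t + 3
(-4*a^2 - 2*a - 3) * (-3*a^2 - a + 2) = 12*a^4 + 10*a^3 + 3*a^2 - a - 6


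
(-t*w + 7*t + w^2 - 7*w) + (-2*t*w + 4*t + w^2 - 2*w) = -3*t*w + 11*t + 2*w^2 - 9*w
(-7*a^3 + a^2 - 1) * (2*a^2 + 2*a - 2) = -14*a^5 - 12*a^4 + 16*a^3 - 4*a^2 - 2*a + 2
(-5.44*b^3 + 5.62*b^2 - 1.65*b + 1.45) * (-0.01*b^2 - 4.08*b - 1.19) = 0.0544*b^5 + 22.139*b^4 - 16.4395*b^3 + 0.0296999999999991*b^2 - 3.9525*b - 1.7255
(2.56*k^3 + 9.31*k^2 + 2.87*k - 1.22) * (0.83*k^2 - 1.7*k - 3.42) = 2.1248*k^5 + 3.3753*k^4 - 22.2001*k^3 - 37.7318*k^2 - 7.7414*k + 4.1724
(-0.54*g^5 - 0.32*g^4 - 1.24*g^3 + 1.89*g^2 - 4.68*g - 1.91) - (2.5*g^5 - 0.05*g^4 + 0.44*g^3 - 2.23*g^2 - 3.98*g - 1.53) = -3.04*g^5 - 0.27*g^4 - 1.68*g^3 + 4.12*g^2 - 0.7*g - 0.38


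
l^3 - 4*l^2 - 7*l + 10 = (l - 5)*(l - 1)*(l + 2)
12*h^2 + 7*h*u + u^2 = (3*h + u)*(4*h + u)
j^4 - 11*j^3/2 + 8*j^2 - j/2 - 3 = (j - 3)*(j - 2)*(j - 1)*(j + 1/2)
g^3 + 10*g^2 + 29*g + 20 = (g + 1)*(g + 4)*(g + 5)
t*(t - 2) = t^2 - 2*t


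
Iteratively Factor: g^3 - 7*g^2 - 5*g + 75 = (g - 5)*(g^2 - 2*g - 15) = (g - 5)^2*(g + 3)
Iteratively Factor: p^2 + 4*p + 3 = (p + 1)*(p + 3)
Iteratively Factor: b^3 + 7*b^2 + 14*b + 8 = (b + 2)*(b^2 + 5*b + 4) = (b + 2)*(b + 4)*(b + 1)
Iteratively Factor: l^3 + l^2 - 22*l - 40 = (l + 2)*(l^2 - l - 20) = (l - 5)*(l + 2)*(l + 4)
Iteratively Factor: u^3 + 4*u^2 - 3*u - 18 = (u + 3)*(u^2 + u - 6) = (u + 3)^2*(u - 2)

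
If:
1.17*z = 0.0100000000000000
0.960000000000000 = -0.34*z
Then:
No Solution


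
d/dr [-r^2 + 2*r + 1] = 2 - 2*r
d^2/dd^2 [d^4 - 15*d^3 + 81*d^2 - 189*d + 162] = 12*d^2 - 90*d + 162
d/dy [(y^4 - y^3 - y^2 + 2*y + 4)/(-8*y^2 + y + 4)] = (-16*y^5 + 11*y^4 + 14*y^3 + 3*y^2 + 56*y + 4)/(64*y^4 - 16*y^3 - 63*y^2 + 8*y + 16)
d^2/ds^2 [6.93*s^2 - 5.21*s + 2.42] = 13.8600000000000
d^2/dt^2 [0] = 0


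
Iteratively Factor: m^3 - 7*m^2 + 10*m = (m - 5)*(m^2 - 2*m) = (m - 5)*(m - 2)*(m)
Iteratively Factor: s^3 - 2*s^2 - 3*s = (s)*(s^2 - 2*s - 3) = s*(s - 3)*(s + 1)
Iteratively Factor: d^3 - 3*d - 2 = (d + 1)*(d^2 - d - 2) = (d + 1)^2*(d - 2)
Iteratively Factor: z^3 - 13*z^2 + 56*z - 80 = (z - 4)*(z^2 - 9*z + 20) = (z - 5)*(z - 4)*(z - 4)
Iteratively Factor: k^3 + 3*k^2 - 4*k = (k + 4)*(k^2 - k) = (k - 1)*(k + 4)*(k)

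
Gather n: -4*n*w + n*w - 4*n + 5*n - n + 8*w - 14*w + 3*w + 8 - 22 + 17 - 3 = -3*n*w - 3*w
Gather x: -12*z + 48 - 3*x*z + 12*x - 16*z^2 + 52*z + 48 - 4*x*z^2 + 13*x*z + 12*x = x*(-4*z^2 + 10*z + 24) - 16*z^2 + 40*z + 96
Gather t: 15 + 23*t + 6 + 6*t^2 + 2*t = 6*t^2 + 25*t + 21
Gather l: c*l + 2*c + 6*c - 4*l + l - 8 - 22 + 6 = 8*c + l*(c - 3) - 24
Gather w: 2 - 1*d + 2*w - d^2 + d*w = -d^2 - d + w*(d + 2) + 2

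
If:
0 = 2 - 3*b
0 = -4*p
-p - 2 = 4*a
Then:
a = -1/2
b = 2/3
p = 0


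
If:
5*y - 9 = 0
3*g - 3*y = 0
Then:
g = 9/5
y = 9/5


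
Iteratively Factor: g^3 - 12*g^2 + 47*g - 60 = (g - 3)*(g^2 - 9*g + 20) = (g - 5)*(g - 3)*(g - 4)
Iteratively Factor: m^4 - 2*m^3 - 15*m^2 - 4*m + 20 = (m + 2)*(m^3 - 4*m^2 - 7*m + 10) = (m + 2)^2*(m^2 - 6*m + 5) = (m - 5)*(m + 2)^2*(m - 1)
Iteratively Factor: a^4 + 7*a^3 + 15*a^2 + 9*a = (a + 3)*(a^3 + 4*a^2 + 3*a) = (a + 3)^2*(a^2 + a) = (a + 1)*(a + 3)^2*(a)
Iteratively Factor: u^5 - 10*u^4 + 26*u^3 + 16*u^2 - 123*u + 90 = (u - 5)*(u^4 - 5*u^3 + u^2 + 21*u - 18) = (u - 5)*(u - 3)*(u^3 - 2*u^2 - 5*u + 6) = (u - 5)*(u - 3)*(u - 1)*(u^2 - u - 6) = (u - 5)*(u - 3)^2*(u - 1)*(u + 2)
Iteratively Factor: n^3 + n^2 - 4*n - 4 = (n + 2)*(n^2 - n - 2) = (n + 1)*(n + 2)*(n - 2)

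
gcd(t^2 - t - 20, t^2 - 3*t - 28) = t + 4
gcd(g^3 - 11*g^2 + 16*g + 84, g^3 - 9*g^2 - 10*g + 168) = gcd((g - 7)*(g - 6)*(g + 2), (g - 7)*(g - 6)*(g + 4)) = g^2 - 13*g + 42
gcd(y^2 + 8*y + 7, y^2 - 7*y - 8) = y + 1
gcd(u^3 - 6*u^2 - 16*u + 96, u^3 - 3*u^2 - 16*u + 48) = u^2 - 16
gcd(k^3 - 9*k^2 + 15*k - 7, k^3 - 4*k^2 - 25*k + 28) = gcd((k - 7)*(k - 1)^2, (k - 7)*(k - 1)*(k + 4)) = k^2 - 8*k + 7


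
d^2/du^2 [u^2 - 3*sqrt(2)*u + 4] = 2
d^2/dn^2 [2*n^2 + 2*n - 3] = 4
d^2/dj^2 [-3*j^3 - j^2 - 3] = -18*j - 2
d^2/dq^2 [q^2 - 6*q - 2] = 2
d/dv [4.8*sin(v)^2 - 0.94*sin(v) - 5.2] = (9.6*sin(v) - 0.94)*cos(v)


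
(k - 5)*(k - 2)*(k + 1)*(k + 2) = k^4 - 4*k^3 - 9*k^2 + 16*k + 20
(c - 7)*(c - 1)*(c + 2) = c^3 - 6*c^2 - 9*c + 14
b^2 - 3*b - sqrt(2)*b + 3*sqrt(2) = (b - 3)*(b - sqrt(2))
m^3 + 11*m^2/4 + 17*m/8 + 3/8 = (m + 1/4)*(m + 1)*(m + 3/2)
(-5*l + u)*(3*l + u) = -15*l^2 - 2*l*u + u^2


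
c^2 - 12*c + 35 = (c - 7)*(c - 5)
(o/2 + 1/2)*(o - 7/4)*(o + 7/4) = o^3/2 + o^2/2 - 49*o/32 - 49/32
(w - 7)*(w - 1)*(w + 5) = w^3 - 3*w^2 - 33*w + 35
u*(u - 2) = u^2 - 2*u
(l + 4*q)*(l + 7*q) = l^2 + 11*l*q + 28*q^2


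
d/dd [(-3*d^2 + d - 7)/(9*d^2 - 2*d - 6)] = (-3*d^2 + 162*d - 20)/(81*d^4 - 36*d^3 - 104*d^2 + 24*d + 36)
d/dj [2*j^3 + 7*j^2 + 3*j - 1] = 6*j^2 + 14*j + 3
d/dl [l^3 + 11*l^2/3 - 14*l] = 3*l^2 + 22*l/3 - 14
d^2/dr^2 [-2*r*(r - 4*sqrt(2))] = -4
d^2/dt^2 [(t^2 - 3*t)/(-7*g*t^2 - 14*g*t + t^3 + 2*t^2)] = 2*(-t*(7*g*t + 14*g - t^2 - 2*t)^2 - (t - 3)*(14*g*t + 14*g - 3*t^2 - 4*t)^2 + (-t*(t - 3)*(-7*g + 3*t + 2) + (2*t - 3)*(14*g*t + 14*g - 3*t^2 - 4*t))*(7*g*t + 14*g - t^2 - 2*t))/(t^2*(7*g*t + 14*g - t^2 - 2*t)^3)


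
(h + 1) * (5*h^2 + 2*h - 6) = 5*h^3 + 7*h^2 - 4*h - 6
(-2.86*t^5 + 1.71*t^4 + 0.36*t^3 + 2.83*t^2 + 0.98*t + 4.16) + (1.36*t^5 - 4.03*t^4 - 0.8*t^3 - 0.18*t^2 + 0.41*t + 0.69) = -1.5*t^5 - 2.32*t^4 - 0.44*t^3 + 2.65*t^2 + 1.39*t + 4.85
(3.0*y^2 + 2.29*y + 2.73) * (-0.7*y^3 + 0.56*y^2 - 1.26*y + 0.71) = -2.1*y^5 + 0.0770000000000002*y^4 - 4.4086*y^3 + 0.7734*y^2 - 1.8139*y + 1.9383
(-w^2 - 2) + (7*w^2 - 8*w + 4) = 6*w^2 - 8*w + 2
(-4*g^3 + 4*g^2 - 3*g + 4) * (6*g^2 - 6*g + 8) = -24*g^5 + 48*g^4 - 74*g^3 + 74*g^2 - 48*g + 32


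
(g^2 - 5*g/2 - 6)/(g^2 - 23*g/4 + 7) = 2*(2*g + 3)/(4*g - 7)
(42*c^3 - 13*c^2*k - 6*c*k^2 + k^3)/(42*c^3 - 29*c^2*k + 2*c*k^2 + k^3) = (21*c^2 + 4*c*k - k^2)/(21*c^2 - 4*c*k - k^2)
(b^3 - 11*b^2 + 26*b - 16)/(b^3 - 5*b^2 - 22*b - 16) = (b^2 - 3*b + 2)/(b^2 + 3*b + 2)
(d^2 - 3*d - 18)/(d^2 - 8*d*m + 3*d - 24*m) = (d - 6)/(d - 8*m)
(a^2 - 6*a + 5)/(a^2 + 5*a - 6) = (a - 5)/(a + 6)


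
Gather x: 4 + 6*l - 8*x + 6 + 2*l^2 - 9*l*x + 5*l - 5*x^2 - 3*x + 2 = 2*l^2 + 11*l - 5*x^2 + x*(-9*l - 11) + 12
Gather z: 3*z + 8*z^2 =8*z^2 + 3*z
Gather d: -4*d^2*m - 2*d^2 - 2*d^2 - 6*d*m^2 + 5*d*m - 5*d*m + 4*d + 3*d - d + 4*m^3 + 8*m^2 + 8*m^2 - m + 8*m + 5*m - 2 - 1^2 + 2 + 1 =d^2*(-4*m - 4) + d*(6 - 6*m^2) + 4*m^3 + 16*m^2 + 12*m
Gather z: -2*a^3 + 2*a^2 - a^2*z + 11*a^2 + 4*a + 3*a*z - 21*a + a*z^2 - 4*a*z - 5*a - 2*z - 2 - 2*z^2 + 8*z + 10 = -2*a^3 + 13*a^2 - 22*a + z^2*(a - 2) + z*(-a^2 - a + 6) + 8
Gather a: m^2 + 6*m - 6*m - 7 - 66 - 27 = m^2 - 100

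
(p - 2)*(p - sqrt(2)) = p^2 - 2*p - sqrt(2)*p + 2*sqrt(2)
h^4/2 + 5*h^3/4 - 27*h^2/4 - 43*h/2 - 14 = (h/2 + 1)*(h - 4)*(h + 1)*(h + 7/2)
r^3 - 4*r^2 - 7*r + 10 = (r - 5)*(r - 1)*(r + 2)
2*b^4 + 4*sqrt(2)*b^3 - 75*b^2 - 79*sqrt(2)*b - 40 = (b - 4*sqrt(2))*(b + 5*sqrt(2))*(sqrt(2)*b + 1)^2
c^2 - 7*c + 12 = (c - 4)*(c - 3)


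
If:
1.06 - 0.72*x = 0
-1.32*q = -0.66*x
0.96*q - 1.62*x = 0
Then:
No Solution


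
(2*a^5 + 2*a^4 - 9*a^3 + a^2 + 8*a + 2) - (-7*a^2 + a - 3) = 2*a^5 + 2*a^4 - 9*a^3 + 8*a^2 + 7*a + 5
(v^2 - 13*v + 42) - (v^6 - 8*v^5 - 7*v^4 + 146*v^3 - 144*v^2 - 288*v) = -v^6 + 8*v^5 + 7*v^4 - 146*v^3 + 145*v^2 + 275*v + 42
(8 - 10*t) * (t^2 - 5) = -10*t^3 + 8*t^2 + 50*t - 40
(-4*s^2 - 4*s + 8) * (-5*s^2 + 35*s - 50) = 20*s^4 - 120*s^3 + 20*s^2 + 480*s - 400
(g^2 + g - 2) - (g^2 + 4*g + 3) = -3*g - 5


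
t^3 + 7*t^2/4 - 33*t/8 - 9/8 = (t - 3/2)*(t + 1/4)*(t + 3)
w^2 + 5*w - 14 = (w - 2)*(w + 7)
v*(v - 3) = v^2 - 3*v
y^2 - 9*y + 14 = (y - 7)*(y - 2)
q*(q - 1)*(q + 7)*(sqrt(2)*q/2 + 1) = sqrt(2)*q^4/2 + q^3 + 3*sqrt(2)*q^3 - 7*sqrt(2)*q^2/2 + 6*q^2 - 7*q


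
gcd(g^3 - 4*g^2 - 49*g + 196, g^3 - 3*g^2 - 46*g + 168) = g^2 + 3*g - 28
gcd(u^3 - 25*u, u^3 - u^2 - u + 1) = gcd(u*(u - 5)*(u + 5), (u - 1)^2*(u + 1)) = 1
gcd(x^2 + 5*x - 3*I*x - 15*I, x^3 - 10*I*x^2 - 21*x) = x - 3*I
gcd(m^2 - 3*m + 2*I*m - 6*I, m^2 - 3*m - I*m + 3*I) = m - 3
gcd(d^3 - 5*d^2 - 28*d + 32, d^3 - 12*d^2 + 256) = d^2 - 4*d - 32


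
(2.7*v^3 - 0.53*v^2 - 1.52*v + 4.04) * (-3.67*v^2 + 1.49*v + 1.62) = -9.909*v^5 + 5.9681*v^4 + 9.1627*v^3 - 17.9502*v^2 + 3.5572*v + 6.5448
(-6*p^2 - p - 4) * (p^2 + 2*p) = -6*p^4 - 13*p^3 - 6*p^2 - 8*p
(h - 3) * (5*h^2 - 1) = 5*h^3 - 15*h^2 - h + 3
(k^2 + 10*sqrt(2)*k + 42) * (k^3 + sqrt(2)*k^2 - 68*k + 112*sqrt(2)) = k^5 + 11*sqrt(2)*k^4 - 6*k^3 - 526*sqrt(2)*k^2 - 616*k + 4704*sqrt(2)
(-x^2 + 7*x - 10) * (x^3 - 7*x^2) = -x^5 + 14*x^4 - 59*x^3 + 70*x^2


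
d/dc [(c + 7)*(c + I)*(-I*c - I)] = -3*I*c^2 + c*(2 - 16*I) + 8 - 7*I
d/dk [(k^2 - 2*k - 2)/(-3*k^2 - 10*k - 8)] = 4*(-4*k^2 - 7*k - 1)/(9*k^4 + 60*k^3 + 148*k^2 + 160*k + 64)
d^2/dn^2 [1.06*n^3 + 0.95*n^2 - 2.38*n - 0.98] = 6.36*n + 1.9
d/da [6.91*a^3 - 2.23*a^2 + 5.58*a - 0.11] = 20.73*a^2 - 4.46*a + 5.58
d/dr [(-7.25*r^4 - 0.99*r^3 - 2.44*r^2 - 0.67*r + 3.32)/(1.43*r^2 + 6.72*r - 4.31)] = (-20.735*r^5 - 147.5757*r^4 + 111.6844*r^3 - 2.638*r^2 + 11.5376*r - 19.4227)/(2.0449*r^4 + 19.2192*r^3 + 32.8318*r^2 - 57.9264*r + 18.5761)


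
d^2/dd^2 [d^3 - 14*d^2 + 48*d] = 6*d - 28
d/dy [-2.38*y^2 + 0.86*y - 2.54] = 0.86 - 4.76*y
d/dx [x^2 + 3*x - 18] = 2*x + 3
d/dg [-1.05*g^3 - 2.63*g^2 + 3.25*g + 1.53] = -3.15*g^2 - 5.26*g + 3.25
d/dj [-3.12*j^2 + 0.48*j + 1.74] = 0.48 - 6.24*j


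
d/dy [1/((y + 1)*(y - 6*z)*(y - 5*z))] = (-(y + 1)*(y - 6*z) - (y + 1)*(y - 5*z) - (y - 6*z)*(y - 5*z))/((y + 1)^2*(y - 6*z)^2*(y - 5*z)^2)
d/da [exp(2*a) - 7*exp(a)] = (2*exp(a) - 7)*exp(a)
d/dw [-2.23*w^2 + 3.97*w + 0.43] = 3.97 - 4.46*w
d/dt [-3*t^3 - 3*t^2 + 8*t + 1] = -9*t^2 - 6*t + 8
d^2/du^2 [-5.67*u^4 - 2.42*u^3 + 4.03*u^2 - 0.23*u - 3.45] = -68.04*u^2 - 14.52*u + 8.06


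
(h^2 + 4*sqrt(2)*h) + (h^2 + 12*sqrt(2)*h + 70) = 2*h^2 + 16*sqrt(2)*h + 70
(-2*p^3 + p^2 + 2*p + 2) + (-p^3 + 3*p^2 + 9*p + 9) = -3*p^3 + 4*p^2 + 11*p + 11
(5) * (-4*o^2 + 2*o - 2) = -20*o^2 + 10*o - 10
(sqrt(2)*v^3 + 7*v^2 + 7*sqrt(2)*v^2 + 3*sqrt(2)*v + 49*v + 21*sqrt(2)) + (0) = sqrt(2)*v^3 + 7*v^2 + 7*sqrt(2)*v^2 + 3*sqrt(2)*v + 49*v + 21*sqrt(2)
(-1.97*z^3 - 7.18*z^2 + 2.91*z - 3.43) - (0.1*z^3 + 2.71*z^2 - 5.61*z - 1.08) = -2.07*z^3 - 9.89*z^2 + 8.52*z - 2.35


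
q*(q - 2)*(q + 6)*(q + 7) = q^4 + 11*q^3 + 16*q^2 - 84*q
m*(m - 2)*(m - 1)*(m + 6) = m^4 + 3*m^3 - 16*m^2 + 12*m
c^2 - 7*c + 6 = (c - 6)*(c - 1)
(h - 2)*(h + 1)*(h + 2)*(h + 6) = h^4 + 7*h^3 + 2*h^2 - 28*h - 24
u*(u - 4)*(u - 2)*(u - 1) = u^4 - 7*u^3 + 14*u^2 - 8*u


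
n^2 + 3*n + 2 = (n + 1)*(n + 2)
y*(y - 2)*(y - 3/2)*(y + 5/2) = y^4 - y^3 - 23*y^2/4 + 15*y/2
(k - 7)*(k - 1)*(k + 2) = k^3 - 6*k^2 - 9*k + 14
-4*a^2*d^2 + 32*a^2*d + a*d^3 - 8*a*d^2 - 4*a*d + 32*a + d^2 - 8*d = (-4*a + d)*(d - 8)*(a*d + 1)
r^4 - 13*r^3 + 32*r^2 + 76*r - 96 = (r - 8)*(r - 6)*(r - 1)*(r + 2)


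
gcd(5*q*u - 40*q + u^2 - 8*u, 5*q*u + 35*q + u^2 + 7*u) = 5*q + u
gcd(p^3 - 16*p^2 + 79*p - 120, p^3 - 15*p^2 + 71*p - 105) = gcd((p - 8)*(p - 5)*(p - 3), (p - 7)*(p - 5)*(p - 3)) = p^2 - 8*p + 15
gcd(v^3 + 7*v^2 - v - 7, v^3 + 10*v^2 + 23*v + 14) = v^2 + 8*v + 7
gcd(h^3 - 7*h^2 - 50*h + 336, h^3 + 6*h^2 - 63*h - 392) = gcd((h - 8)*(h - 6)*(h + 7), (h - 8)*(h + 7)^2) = h^2 - h - 56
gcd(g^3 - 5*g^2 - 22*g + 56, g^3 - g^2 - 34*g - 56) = g^2 - 3*g - 28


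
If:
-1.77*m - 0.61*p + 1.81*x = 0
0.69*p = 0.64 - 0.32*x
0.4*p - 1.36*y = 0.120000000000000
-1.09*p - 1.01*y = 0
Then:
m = 1.88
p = 0.06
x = 1.86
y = -0.07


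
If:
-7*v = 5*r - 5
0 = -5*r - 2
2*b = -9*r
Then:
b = 9/5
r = -2/5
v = 1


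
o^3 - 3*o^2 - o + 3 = (o - 3)*(o - 1)*(o + 1)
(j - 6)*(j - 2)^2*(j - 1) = j^4 - 11*j^3 + 38*j^2 - 52*j + 24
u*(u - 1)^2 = u^3 - 2*u^2 + u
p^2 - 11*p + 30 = (p - 6)*(p - 5)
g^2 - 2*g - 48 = (g - 8)*(g + 6)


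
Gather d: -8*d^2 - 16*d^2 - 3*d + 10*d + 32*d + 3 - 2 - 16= -24*d^2 + 39*d - 15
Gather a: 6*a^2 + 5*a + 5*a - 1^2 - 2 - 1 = 6*a^2 + 10*a - 4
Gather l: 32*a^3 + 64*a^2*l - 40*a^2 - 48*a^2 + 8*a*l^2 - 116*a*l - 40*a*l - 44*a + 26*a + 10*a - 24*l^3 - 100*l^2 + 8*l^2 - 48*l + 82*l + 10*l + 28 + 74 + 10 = 32*a^3 - 88*a^2 - 8*a - 24*l^3 + l^2*(8*a - 92) + l*(64*a^2 - 156*a + 44) + 112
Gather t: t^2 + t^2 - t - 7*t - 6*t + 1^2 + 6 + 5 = 2*t^2 - 14*t + 12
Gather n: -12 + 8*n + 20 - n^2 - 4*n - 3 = -n^2 + 4*n + 5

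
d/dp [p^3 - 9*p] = 3*p^2 - 9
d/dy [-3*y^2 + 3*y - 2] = 3 - 6*y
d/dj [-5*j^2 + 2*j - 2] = 2 - 10*j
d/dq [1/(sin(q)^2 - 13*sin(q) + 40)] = (13 - 2*sin(q))*cos(q)/(sin(q)^2 - 13*sin(q) + 40)^2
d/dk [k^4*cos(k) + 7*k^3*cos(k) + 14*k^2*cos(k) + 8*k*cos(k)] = -k^4*sin(k) - 7*k^3*sin(k) + 4*k^3*cos(k) - 14*k^2*sin(k) + 21*k^2*cos(k) - 8*k*sin(k) + 28*k*cos(k) + 8*cos(k)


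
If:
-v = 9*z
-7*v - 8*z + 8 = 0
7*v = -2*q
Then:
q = -252/55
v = 72/55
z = -8/55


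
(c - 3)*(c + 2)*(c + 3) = c^3 + 2*c^2 - 9*c - 18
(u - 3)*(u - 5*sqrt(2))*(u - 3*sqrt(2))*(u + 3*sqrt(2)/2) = u^4 - 13*sqrt(2)*u^3/2 - 3*u^3 + 6*u^2 + 39*sqrt(2)*u^2/2 - 18*u + 45*sqrt(2)*u - 135*sqrt(2)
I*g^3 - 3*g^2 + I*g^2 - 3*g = g*(g + 3*I)*(I*g + I)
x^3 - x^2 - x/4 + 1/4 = (x - 1)*(x - 1/2)*(x + 1/2)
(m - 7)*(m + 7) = m^2 - 49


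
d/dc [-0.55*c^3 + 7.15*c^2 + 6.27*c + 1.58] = -1.65*c^2 + 14.3*c + 6.27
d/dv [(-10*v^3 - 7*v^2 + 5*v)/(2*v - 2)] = (-20*v^3 + 23*v^2 + 14*v - 5)/(2*(v^2 - 2*v + 1))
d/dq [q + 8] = 1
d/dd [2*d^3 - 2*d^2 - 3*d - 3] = 6*d^2 - 4*d - 3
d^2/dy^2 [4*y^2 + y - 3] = 8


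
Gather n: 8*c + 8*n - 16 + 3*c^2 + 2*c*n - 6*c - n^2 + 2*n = 3*c^2 + 2*c - n^2 + n*(2*c + 10) - 16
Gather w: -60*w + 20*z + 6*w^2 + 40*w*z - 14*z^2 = 6*w^2 + w*(40*z - 60) - 14*z^2 + 20*z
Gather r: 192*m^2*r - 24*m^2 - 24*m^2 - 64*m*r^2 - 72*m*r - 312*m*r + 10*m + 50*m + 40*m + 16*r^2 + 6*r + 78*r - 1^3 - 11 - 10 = -48*m^2 + 100*m + r^2*(16 - 64*m) + r*(192*m^2 - 384*m + 84) - 22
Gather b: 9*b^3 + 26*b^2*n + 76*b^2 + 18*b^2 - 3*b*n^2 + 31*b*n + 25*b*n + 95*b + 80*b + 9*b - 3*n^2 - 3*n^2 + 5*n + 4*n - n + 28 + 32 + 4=9*b^3 + b^2*(26*n + 94) + b*(-3*n^2 + 56*n + 184) - 6*n^2 + 8*n + 64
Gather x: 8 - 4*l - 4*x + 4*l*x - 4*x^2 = -4*l - 4*x^2 + x*(4*l - 4) + 8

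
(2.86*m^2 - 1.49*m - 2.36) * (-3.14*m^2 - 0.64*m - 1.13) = -8.9804*m^4 + 2.8482*m^3 + 5.1322*m^2 + 3.1941*m + 2.6668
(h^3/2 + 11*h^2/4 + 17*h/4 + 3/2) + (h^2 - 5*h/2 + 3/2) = h^3/2 + 15*h^2/4 + 7*h/4 + 3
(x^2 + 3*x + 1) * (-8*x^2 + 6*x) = -8*x^4 - 18*x^3 + 10*x^2 + 6*x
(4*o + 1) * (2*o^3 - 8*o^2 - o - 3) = 8*o^4 - 30*o^3 - 12*o^2 - 13*o - 3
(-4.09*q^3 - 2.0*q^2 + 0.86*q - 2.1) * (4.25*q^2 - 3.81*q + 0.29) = -17.3825*q^5 + 7.0829*q^4 + 10.0889*q^3 - 12.7816*q^2 + 8.2504*q - 0.609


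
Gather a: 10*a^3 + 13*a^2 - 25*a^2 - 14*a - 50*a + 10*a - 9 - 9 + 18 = 10*a^3 - 12*a^2 - 54*a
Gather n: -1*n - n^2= -n^2 - n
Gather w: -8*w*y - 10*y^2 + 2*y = -8*w*y - 10*y^2 + 2*y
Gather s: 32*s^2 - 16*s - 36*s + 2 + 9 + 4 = 32*s^2 - 52*s + 15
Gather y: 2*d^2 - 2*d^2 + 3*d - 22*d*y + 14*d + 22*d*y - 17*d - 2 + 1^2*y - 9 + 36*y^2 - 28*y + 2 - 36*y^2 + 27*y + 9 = 0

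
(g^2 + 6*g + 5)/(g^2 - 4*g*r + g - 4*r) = (-g - 5)/(-g + 4*r)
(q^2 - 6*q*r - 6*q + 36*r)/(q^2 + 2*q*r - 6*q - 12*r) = (q - 6*r)/(q + 2*r)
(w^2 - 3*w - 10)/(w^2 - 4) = (w - 5)/(w - 2)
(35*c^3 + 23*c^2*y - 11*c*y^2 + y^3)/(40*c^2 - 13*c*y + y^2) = (-7*c^2 - 6*c*y + y^2)/(-8*c + y)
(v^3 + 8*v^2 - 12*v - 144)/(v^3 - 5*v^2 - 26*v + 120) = (v^2 + 12*v + 36)/(v^2 - v - 30)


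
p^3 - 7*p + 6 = (p - 2)*(p - 1)*(p + 3)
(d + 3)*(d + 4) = d^2 + 7*d + 12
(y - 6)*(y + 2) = y^2 - 4*y - 12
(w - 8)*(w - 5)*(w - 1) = w^3 - 14*w^2 + 53*w - 40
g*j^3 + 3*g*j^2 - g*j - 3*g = (j - 1)*(j + 3)*(g*j + g)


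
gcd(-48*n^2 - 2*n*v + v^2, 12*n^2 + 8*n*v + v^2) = 6*n + v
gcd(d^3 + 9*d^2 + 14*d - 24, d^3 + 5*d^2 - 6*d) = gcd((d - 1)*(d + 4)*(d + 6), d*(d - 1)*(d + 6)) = d^2 + 5*d - 6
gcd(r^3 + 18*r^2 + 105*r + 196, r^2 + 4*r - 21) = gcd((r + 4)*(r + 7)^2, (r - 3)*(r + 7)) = r + 7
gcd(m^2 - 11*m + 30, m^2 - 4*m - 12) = m - 6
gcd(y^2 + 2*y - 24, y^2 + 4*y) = 1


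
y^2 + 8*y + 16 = (y + 4)^2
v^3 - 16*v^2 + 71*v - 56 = (v - 8)*(v - 7)*(v - 1)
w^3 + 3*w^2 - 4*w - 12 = (w - 2)*(w + 2)*(w + 3)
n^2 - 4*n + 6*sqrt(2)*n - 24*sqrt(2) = (n - 4)*(n + 6*sqrt(2))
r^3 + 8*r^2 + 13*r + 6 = (r + 1)^2*(r + 6)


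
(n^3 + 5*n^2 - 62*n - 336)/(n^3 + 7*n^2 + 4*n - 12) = (n^2 - n - 56)/(n^2 + n - 2)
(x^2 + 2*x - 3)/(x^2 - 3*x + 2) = (x + 3)/(x - 2)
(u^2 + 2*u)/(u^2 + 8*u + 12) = u/(u + 6)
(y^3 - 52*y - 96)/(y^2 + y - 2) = (y^2 - 2*y - 48)/(y - 1)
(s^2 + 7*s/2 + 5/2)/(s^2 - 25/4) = 2*(s + 1)/(2*s - 5)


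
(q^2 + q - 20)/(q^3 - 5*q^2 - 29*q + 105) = (q - 4)/(q^2 - 10*q + 21)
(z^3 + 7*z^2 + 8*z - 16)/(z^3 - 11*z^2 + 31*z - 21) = (z^2 + 8*z + 16)/(z^2 - 10*z + 21)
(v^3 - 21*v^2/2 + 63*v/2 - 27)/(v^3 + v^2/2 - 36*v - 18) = (2*v^2 - 9*v + 9)/(2*v^2 + 13*v + 6)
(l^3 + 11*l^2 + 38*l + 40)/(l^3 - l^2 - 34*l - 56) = (l + 5)/(l - 7)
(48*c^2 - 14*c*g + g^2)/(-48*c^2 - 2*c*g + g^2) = (-6*c + g)/(6*c + g)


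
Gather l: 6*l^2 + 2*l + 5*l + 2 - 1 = 6*l^2 + 7*l + 1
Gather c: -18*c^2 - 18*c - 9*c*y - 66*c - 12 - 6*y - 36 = -18*c^2 + c*(-9*y - 84) - 6*y - 48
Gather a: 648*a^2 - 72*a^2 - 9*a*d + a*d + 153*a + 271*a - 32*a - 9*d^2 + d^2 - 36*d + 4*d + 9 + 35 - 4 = 576*a^2 + a*(392 - 8*d) - 8*d^2 - 32*d + 40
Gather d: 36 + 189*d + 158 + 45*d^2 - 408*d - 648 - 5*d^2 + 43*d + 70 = 40*d^2 - 176*d - 384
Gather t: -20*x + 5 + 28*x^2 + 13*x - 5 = 28*x^2 - 7*x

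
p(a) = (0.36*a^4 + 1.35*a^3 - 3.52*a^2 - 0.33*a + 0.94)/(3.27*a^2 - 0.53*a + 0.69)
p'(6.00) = 1.76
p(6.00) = 5.47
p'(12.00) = 3.07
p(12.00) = 19.96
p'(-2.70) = -0.08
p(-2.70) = -1.20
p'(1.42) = 0.57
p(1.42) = -0.20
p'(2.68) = 1.02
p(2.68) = 0.85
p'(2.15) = 0.88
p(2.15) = 0.35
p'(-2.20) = 0.08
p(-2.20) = -1.21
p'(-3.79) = -0.36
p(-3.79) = -0.96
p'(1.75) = 0.74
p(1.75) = 0.02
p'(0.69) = -0.99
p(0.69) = -0.23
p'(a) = (0.53 - 6.54*a)*(0.36*a^4 + 1.35*a^3 - 3.52*a^2 - 0.33*a + 0.94)/(3.27*a^2 - 0.53*a + 0.69)^2 + (1.44*a^3 + 4.05*a^2 - 7.04*a - 0.33)/(3.27*a^2 - 0.53*a + 0.69) = (2.3544*a^5 + 3.8421*a^4 - 0.4374*a^3 + 5.7392*a^2 - 11.0052*a + 0.2705)/(10.6929*a^4 - 3.4662*a^3 + 4.7935*a^2 - 0.7314*a + 0.4761)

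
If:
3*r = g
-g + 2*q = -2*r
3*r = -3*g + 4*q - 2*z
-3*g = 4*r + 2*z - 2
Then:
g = 2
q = 1/3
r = 2/3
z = -10/3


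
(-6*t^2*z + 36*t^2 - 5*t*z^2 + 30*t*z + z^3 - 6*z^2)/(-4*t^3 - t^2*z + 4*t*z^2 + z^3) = (-6*t*z + 36*t + z^2 - 6*z)/(-4*t^2 + 3*t*z + z^2)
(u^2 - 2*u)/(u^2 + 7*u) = (u - 2)/(u + 7)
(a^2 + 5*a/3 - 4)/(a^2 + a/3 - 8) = (3*a - 4)/(3*a - 8)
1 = 1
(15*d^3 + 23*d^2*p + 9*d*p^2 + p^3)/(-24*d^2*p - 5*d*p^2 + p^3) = (5*d^2 + 6*d*p + p^2)/(p*(-8*d + p))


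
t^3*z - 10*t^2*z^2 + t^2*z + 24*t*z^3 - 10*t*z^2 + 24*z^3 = (t - 6*z)*(t - 4*z)*(t*z + z)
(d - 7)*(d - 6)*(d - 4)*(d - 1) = d^4 - 18*d^3 + 111*d^2 - 262*d + 168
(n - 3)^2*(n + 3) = n^3 - 3*n^2 - 9*n + 27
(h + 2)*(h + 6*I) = h^2 + 2*h + 6*I*h + 12*I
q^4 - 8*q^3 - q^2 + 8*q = q*(q - 8)*(q - 1)*(q + 1)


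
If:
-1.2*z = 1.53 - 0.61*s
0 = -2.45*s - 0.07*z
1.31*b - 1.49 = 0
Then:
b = 1.14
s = 0.04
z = -1.26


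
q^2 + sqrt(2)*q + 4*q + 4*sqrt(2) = (q + 4)*(q + sqrt(2))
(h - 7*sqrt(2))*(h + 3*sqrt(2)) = h^2 - 4*sqrt(2)*h - 42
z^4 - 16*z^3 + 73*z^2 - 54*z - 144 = (z - 8)*(z - 6)*(z - 3)*(z + 1)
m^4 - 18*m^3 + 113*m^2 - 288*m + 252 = (m - 7)*(m - 6)*(m - 3)*(m - 2)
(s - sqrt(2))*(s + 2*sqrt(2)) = s^2 + sqrt(2)*s - 4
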